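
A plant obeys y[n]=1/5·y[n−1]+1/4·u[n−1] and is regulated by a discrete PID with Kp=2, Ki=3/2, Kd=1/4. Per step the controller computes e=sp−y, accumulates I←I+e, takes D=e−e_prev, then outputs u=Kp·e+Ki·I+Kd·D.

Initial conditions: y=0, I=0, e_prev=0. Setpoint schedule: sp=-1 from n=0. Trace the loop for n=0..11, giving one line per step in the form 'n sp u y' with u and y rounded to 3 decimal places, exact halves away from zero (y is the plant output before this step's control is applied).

0 -1 -3.750 0.000
1 -1 -1.484 -0.938
2 -1 -3.233 -0.559
3 -1 -2.445 -0.920
4 -1 -3.123 -0.795
5 -1 -2.857 -0.940
6 -1 -3.125 -0.902
7 -1 -3.039 -0.962
8 -1 -3.147 -0.952
9 -1 -3.123 -0.977
10 -1 -3.167 -0.976
11 -1 -3.162 -0.987

(exact arithmetic carried between steps; '≈' marks a value shown rounded to 6 d.p. or computed from one; I and e_prev carry over from the previous line; the table rounds u and y to 3 d.p., halves away from zero)
n=0: y=0, sp=-1, e=sp−y=-1; I=-1, D=e−e_prev=-1; u=2·(-1)+3/2·(-1)+1/4·(-1)=-3.75; next y=1/5·0+1/4·(-3.75)=-0.9375
n=1: y=-0.9375, sp=-1, e=sp−y=-0.0625; I=-1.0625, D=e−e_prev=0.9375; u=2·(-0.0625)+3/2·(-1.0625)+1/4·0.9375=-1.484375; next y=1/5·(-0.9375)+1/4·(-1.484375)≈-0.558594
n=2: y≈-0.558594, sp=-1, e=sp−y≈-0.441406; I≈-1.503906, D=e−e_prev≈-0.378906; u=2·(-0.441406)+3/2·(-1.503906)+1/4·(-0.378906)≈-3.233398; next y=1/5·(-0.558594)+1/4·(-3.233398)≈-0.920068
n=3: y≈-0.920068, sp=-1, e=sp−y≈-0.079932; I≈-1.583838, D=e−e_prev≈0.361475; u=2·(-0.079932)+3/2·(-1.583838)+1/4·0.361475≈-2.445251; next y=1/5·(-0.920068)+1/4·(-2.445251)≈-0.795327
n=4: y≈-0.795327, sp=-1, e=sp−y≈-0.204673; I≈-1.788511, D=e−e_prev≈-0.124742; u=2·(-0.204673)+3/2·(-1.788511)+1/4·(-0.124742)≈-3.123299; next y=1/5·(-0.795327)+1/4·(-3.123299)≈-0.939890
n=5: y≈-0.939890, sp=-1, e=sp−y≈-0.060110; I≈-1.848621, D=e−e_prev≈0.144564; u=2·(-0.060110)+3/2·(-1.848621)+1/4·0.144564≈-2.857011; next y=1/5·(-0.939890)+1/4·(-2.857011)≈-0.902231
n=6: y≈-0.902231, sp=-1, e=sp−y≈-0.097769; I≈-1.946391, D=e−e_prev≈-0.037659; u=2·(-0.097769)+3/2·(-1.946391)+1/4·(-0.037659)≈-3.124539; next y=1/5·(-0.902231)+1/4·(-3.124539)≈-0.961581
n=7: y≈-0.961581, sp=-1, e=sp−y≈-0.038419; I≈-1.984810, D=e−e_prev≈0.059350; u=2·(-0.038419)+3/2·(-1.984810)+1/4·0.059350≈-3.039215; next y=1/5·(-0.961581)+1/4·(-3.039215)≈-0.952120
n=8: y≈-0.952120, sp=-1, e=sp−y≈-0.047880; I≈-2.032690, D=e−e_prev≈-0.009461; u=2·(-0.047880)+3/2·(-2.032690)+1/4·(-0.009461)≈-3.147160; next y=1/5·(-0.952120)+1/4·(-3.147160)≈-0.977214
n=9: y≈-0.977214, sp=-1, e=sp−y≈-0.022786; I≈-2.055476, D=e−e_prev≈0.025094; u=2·(-0.022786)+3/2·(-2.055476)+1/4·0.025094≈-3.122512; next y=1/5·(-0.977214)+1/4·(-3.122512)≈-0.976071
n=10: y≈-0.976071, sp=-1, e=sp−y≈-0.023929; I≈-2.079405, D=e−e_prev≈-0.001143; u=2·(-0.023929)+3/2·(-2.079405)+1/4·(-0.001143)≈-3.167251; next y=1/5·(-0.976071)+1/4·(-3.167251)≈-0.987027
n=11: y≈-0.987027, sp=-1, e=sp−y≈-0.012973; I≈-2.092378, D=e−e_prev≈0.010956; u=2·(-0.012973)+3/2·(-2.092378)+1/4·0.010956≈-3.161774; next y=1/5·(-0.987027)+1/4·(-3.161774)≈-0.987849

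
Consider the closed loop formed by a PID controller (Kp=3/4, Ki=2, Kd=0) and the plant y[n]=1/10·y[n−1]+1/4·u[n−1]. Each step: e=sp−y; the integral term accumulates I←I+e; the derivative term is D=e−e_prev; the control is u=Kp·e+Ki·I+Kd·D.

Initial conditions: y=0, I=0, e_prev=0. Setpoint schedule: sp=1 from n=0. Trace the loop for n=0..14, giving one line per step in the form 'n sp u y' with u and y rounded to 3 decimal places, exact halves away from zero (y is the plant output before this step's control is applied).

(exact arithmetic carried between steps; '≈' marks a value shown rounded to 6 d.p. or computed from one; I and e_prev carry over from the previous line; the table rounds u and y to 3 d.p., halves away from zero)
n=0: y=0, sp=1, e=sp−y=1; I=1, D=e−e_prev=1; u=3/4·1+2·1+0·1=2.75; next y=1/10·0+1/4·2.75=0.6875
n=1: y=0.6875, sp=1, e=sp−y=0.3125; I=1.3125, D=e−e_prev=-0.6875; u=3/4·0.3125+2·1.3125+0·(-0.6875)=2.859375; next y=1/10·0.6875+1/4·2.859375≈0.783594
n=2: y≈0.783594, sp=1, e=sp−y≈0.216406; I≈1.528906, D=e−e_prev≈-0.096094; u=3/4·0.216406+2·1.528906+0·(-0.096094)≈3.220117; next y=1/10·0.783594+1/4·3.220117≈0.883389
n=3: y≈0.883389, sp=1, e=sp−y≈0.116611; I≈1.645518, D=e−e_prev≈-0.099795; u=3/4·0.116611+2·1.645518+0·(-0.099795)≈3.378494; next y=1/10·0.883389+1/4·3.378494≈0.932962
n=4: y≈0.932962, sp=1, e=sp−y≈0.067038; I≈1.712555, D=e−e_prev≈-0.049574; u=3/4·0.067038+2·1.712555+0·(-0.049574)≈3.475389; next y=1/10·0.932962+1/4·3.475389≈0.962143
n=5: y≈0.962143, sp=1, e=sp−y≈0.037857; I≈1.750412, D=e−e_prev≈-0.029181; u=3/4·0.037857+2·1.750412+0·(-0.029181)≈3.529216; next y=1/10·0.962143+1/4·3.529216≈0.978518
n=6: y≈0.978518, sp=1, e=sp−y≈0.021482; I≈1.771893, D=e−e_prev≈-0.016375; u=3/4·0.021482+2·1.771893+0·(-0.016375)≈3.559898; next y=1/10·0.978518+1/4·3.559898≈0.987826
n=7: y≈0.987826, sp=1, e=sp−y≈0.012174; I≈1.784067, D=e−e_prev≈-0.009308; u=3/4·0.012174+2·1.784067+0·(-0.009308)≈3.577264; next y=1/10·0.987826+1/4·3.577264≈0.993099
n=8: y≈0.993099, sp=1, e=sp−y≈0.006901; I≈1.790968, D=e−e_prev≈-0.005272; u=3/4·0.006901+2·1.790968+0·(-0.005272)≈3.587113; next y=1/10·0.993099+1/4·3.587113≈0.996088
n=9: y≈0.996088, sp=1, e=sp−y≈0.003912; I≈1.794880, D=e−e_prev≈-0.002989; u=3/4·0.003912+2·1.794880+0·(-0.002989)≈3.592695; next y=1/10·0.996088+1/4·3.592695≈0.997782
n=10: y≈0.997782, sp=1, e=sp−y≈0.002218; I≈1.797098, D=e−e_prev≈-0.001694; u=3/4·0.002218+2·1.797098+0·(-0.001694)≈3.595859; next y=1/10·0.997782+1/4·3.595859≈0.998743
n=11: y≈0.998743, sp=1, e=sp−y≈0.001257; I≈1.798355, D=e−e_prev≈-0.000961; u=3/4·0.001257+2·1.798355+0·(-0.000961)≈3.597653; next y=1/10·0.998743+1/4·3.597653≈0.999287
n=12: y≈0.999287, sp=1, e=sp−y≈0.000713; I≈1.799067, D=e−e_prev≈-0.000544; u=3/4·0.000713+2·1.799067+0·(-0.000544)≈3.598669; next y=1/10·0.999287+1/4·3.598669≈0.999596
n=13: y≈0.999596, sp=1, e=sp−y≈0.000404; I≈1.799471, D=e−e_prev≈-0.000309; u=3/4·0.000404+2·1.799471+0·(-0.000309)≈3.599246; next y=1/10·0.999596+1/4·3.599246≈0.999771
n=14: y≈0.999771, sp=1, e=sp−y≈0.000229; I≈1.799700, D=e−e_prev≈-0.000175; u=3/4·0.000229+2·1.799700+0·(-0.000175)≈3.599572; next y=1/10·0.999771+1/4·3.599572≈0.999870

0 1 2.750 0.000
1 1 2.859 0.688
2 1 3.220 0.784
3 1 3.378 0.883
4 1 3.475 0.933
5 1 3.529 0.962
6 1 3.560 0.979
7 1 3.577 0.988
8 1 3.587 0.993
9 1 3.593 0.996
10 1 3.596 0.998
11 1 3.598 0.999
12 1 3.599 0.999
13 1 3.599 1.000
14 1 3.600 1.000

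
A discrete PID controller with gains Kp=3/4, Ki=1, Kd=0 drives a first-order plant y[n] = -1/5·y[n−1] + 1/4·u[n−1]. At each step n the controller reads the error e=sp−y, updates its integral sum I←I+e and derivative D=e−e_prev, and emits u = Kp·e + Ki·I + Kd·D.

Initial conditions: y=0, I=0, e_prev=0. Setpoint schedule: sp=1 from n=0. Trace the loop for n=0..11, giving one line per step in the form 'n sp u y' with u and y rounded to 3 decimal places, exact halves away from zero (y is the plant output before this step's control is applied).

0 1 1.750 0.000
1 1 1.984 0.438
2 1 2.597 0.409
3 1 2.911 0.568
4 1 3.262 0.614
5 1 3.510 0.693
6 1 3.736 0.739
7 1 3.915 0.786
8 1 4.067 0.821
9 1 4.191 0.852
10 1 4.295 0.877
11 1 4.381 0.898

(exact arithmetic carried between steps; '≈' marks a value shown rounded to 6 d.p. or computed from one; I and e_prev carry over from the previous line; the table rounds u and y to 3 d.p., halves away from zero)
n=0: y=0, sp=1, e=sp−y=1; I=1, D=e−e_prev=1; u=3/4·1+1·1+0·1=1.75; next y=-1/5·0+1/4·1.75=0.4375
n=1: y=0.4375, sp=1, e=sp−y=0.5625; I=1.5625, D=e−e_prev=-0.4375; u=3/4·0.5625+1·1.5625+0·(-0.4375)=1.984375; next y=-1/5·0.4375+1/4·1.984375≈0.408594
n=2: y≈0.408594, sp=1, e=sp−y≈0.591406; I≈2.153906, D=e−e_prev≈0.028906; u=3/4·0.591406+1·2.153906+0·0.028906≈2.597461; next y=-1/5·0.408594+1/4·2.597461≈0.567646
n=3: y≈0.567646, sp=1, e=sp−y≈0.432354; I≈2.586260, D=e−e_prev≈-0.159053; u=3/4·0.432354+1·2.586260+0·(-0.159053)≈2.910525; next y=-1/5·0.567646+1/4·2.910525≈0.614102
n=4: y≈0.614102, sp=1, e=sp−y≈0.385898; I≈2.972158, D=e−e_prev≈-0.046455; u=3/4·0.385898+1·2.972158+0·(-0.046455)≈3.261581; next y=-1/5·0.614102+1/4·3.261581≈0.692575
n=5: y≈0.692575, sp=1, e=sp−y≈0.307425; I≈3.279583, D=e−e_prev≈-0.078473; u=3/4·0.307425+1·3.279583+0·(-0.078473)≈3.510152; next y=-1/5·0.692575+1/4·3.510152≈0.739023
n=6: y≈0.739023, sp=1, e=sp−y≈0.260977; I≈3.540560, D=e−e_prev≈-0.046448; u=3/4·0.260977+1·3.540560+0·(-0.046448)≈3.736293; next y=-1/5·0.739023+1/4·3.736293≈0.786269
n=7: y≈0.786269, sp=1, e=sp−y≈0.213731; I≈3.754291, D=e−e_prev≈-0.047246; u=3/4·0.213731+1·3.754291+0·(-0.047246)≈3.914590; next y=-1/5·0.786269+1/4·3.914590≈0.821394
n=8: y≈0.821394, sp=1, e=sp−y≈0.178606; I≈3.932898, D=e−e_prev≈-0.035125; u=3/4·0.178606+1·3.932898+0·(-0.035125)≈4.066852; next y=-1/5·0.821394+1/4·4.066852≈0.852434
n=9: y≈0.852434, sp=1, e=sp−y≈0.147566; I≈4.080463, D=e−e_prev≈-0.031041; u=3/4·0.147566+1·4.080463+0·(-0.031041)≈4.191138; next y=-1/5·0.852434+1/4·4.191138≈0.877298
n=10: y≈0.877298, sp=1, e=sp−y≈0.122702; I≈4.203166, D=e−e_prev≈-0.024863; u=3/4·0.122702+1·4.203166+0·(-0.024863)≈4.295193; next y=-1/5·0.877298+1/4·4.295193≈0.898339
n=11: y≈0.898339, sp=1, e=sp−y≈0.101661; I≈4.304827, D=e−e_prev≈-0.021041; u=3/4·0.101661+1·4.304827+0·(-0.021041)≈4.381073; next y=-1/5·0.898339+1/4·4.381073≈0.915601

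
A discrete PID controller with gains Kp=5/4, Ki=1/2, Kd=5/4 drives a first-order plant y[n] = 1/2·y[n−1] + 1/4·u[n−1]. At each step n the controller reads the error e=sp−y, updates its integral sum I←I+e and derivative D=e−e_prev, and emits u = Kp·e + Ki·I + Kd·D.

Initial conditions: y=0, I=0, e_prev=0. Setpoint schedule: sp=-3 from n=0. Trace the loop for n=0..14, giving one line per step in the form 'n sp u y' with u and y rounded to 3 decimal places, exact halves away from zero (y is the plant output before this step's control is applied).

(exact arithmetic carried between steps; '≈' marks a value shown rounded to 6 d.p. or computed from one; I and e_prev carry over from the previous line; the table rounds u and y to 3 d.p., halves away from zero)
n=0: y=0, sp=-3, e=sp−y=-3; I=-3, D=e−e_prev=-3; u=5/4·(-3)+1/2·(-3)+5/4·(-3)=-9; next y=1/2·0+1/4·(-9)=-2.25
n=1: y=-2.25, sp=-3, e=sp−y=-0.75; I=-3.75, D=e−e_prev=2.25; u=5/4·(-0.75)+1/2·(-3.75)+5/4·2.25=0; next y=1/2·(-2.25)+1/4·0=-1.125
n=2: y=-1.125, sp=-3, e=sp−y=-1.875; I=-5.625, D=e−e_prev=-1.125; u=5/4·(-1.875)+1/2·(-5.625)+5/4·(-1.125)=-6.5625; next y=1/2·(-1.125)+1/4·(-6.5625)=-2.203125
n=3: y=-2.203125, sp=-3, e=sp−y=-0.796875; I=-6.421875, D=e−e_prev=1.078125; u=5/4·(-0.796875)+1/2·(-6.421875)+5/4·1.078125=-2.859375; next y=1/2·(-2.203125)+1/4·(-2.859375)≈-1.816406
n=4: y≈-1.816406, sp=-3, e=sp−y≈-1.183594; I≈-7.605469, D=e−e_prev≈-0.386719; u=5/4·(-1.183594)+1/2·(-7.605469)+5/4·(-0.386719)≈-5.765625; next y=1/2·(-1.816406)+1/4·(-5.765625)≈-2.349609
n=5: y≈-2.349609, sp=-3, e=sp−y≈-0.650391; I≈-8.255859, D=e−e_prev≈0.533203; u=5/4·(-0.650391)+1/2·(-8.255859)+5/4·0.533203≈-4.274414; next y=1/2·(-2.349609)+1/4·(-4.274414)≈-2.243408
n=6: y≈-2.243408, sp=-3, e=sp−y≈-0.756592; I≈-9.012451, D=e−e_prev≈-0.106201; u=5/4·(-0.756592)+1/2·(-9.012451)+5/4·(-0.106201)≈-5.584717; next y=1/2·(-2.243408)+1/4·(-5.584717)≈-2.517883
n=7: y≈-2.517883, sp=-3, e=sp−y≈-0.482117; I≈-9.494568, D=e−e_prev≈0.274475; u=5/4·(-0.482117)+1/2·(-9.494568)+5/4·0.274475≈-5.006836; next y=1/2·(-2.517883)+1/4·(-5.006836)≈-2.510651
n=8: y≈-2.510651, sp=-3, e=sp−y≈-0.489349; I≈-9.983917, D=e−e_prev≈-0.007233; u=5/4·(-0.489349)+1/2·(-9.983917)+5/4·(-0.007233)≈-5.612686; next y=1/2·(-2.510651)+1/4·(-5.612686)≈-2.658497
n=9: y≈-2.658497, sp=-3, e=sp−y≈-0.341503; I≈-10.325420, D=e−e_prev≈0.147846; u=5/4·(-0.341503)+1/2·(-10.325420)+5/4·0.147846≈-5.404781; next y=1/2·(-2.658497)+1/4·(-5.404781)≈-2.680444
n=10: y≈-2.680444, sp=-3, e=sp−y≈-0.319556; I≈-10.644977, D=e−e_prev≈0.021947; u=5/4·(-0.319556)+1/2·(-10.644977)+5/4·0.021947≈-5.694500; next y=1/2·(-2.680444)+1/4·(-5.694500)≈-2.763847
n=11: y≈-2.763847, sp=-3, e=sp−y≈-0.236153; I≈-10.881130, D=e−e_prev≈0.083403; u=5/4·(-0.236153)+1/2·(-10.881130)+5/4·0.083403≈-5.631502; next y=1/2·(-2.763847)+1/4·(-5.631502)≈-2.789799
n=12: y≈-2.789799, sp=-3, e=sp−y≈-0.210201; I≈-11.091331, D=e−e_prev≈0.025952; u=5/4·(-0.210201)+1/2·(-11.091331)+5/4·0.025952≈-5.775976; next y=1/2·(-2.789799)+1/4·(-5.775976)≈-2.838894
n=13: y≈-2.838894, sp=-3, e=sp−y≈-0.161106; I≈-11.252437, D=e−e_prev≈0.049095; u=5/4·(-0.161106)+1/2·(-11.252437)+5/4·0.049095≈-5.766233; next y=1/2·(-2.838894)+1/4·(-5.766233)≈-2.861005
n=14: y≈-2.861005, sp=-3, e=sp−y≈-0.138995; I≈-11.391432, D=e−e_prev≈0.022112; u=5/4·(-0.138995)+1/2·(-11.391432)+5/4·0.022112≈-5.841820; next y=1/2·(-2.861005)+1/4·(-5.841820)≈-2.890958

0 -3 -9.000 0.000
1 -3 0.000 -2.250
2 -3 -6.563 -1.125
3 -3 -2.859 -2.203
4 -3 -5.766 -1.816
5 -3 -4.274 -2.350
6 -3 -5.585 -2.243
7 -3 -5.007 -2.518
8 -3 -5.613 -2.511
9 -3 -5.405 -2.658
10 -3 -5.694 -2.680
11 -3 -5.632 -2.764
12 -3 -5.776 -2.790
13 -3 -5.766 -2.839
14 -3 -5.842 -2.861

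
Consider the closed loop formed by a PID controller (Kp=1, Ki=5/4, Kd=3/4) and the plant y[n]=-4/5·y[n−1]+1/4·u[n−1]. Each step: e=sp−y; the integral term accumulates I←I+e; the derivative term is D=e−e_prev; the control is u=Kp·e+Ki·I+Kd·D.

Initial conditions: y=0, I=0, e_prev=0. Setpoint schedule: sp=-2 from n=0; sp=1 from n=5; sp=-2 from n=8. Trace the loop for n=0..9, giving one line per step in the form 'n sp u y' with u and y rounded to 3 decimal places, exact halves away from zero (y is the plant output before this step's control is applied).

(exact arithmetic carried between steps; '≈' marks a value shown rounded to 6 d.p. or computed from one; I and e_prev carry over from the previous line; the table rounds u and y to 3 d.p., halves away from zero)
n=0: y=0, sp=-2, e=sp−y=-2; I=-2, D=e−e_prev=-2; u=1·(-2)+5/4·(-2)+3/4·(-2)=-6; next y=-4/5·0+1/4·(-6)=-1.5
n=1: y=-1.5, sp=-2, e=sp−y=-0.5; I=-2.5, D=e−e_prev=1.5; u=1·(-0.5)+5/4·(-2.5)+3/4·1.5=-2.5; next y=-4/5·(-1.5)+1/4·(-2.5)=0.575
n=2: y=0.575, sp=-2, e=sp−y=-2.575; I=-5.075, D=e−e_prev=-2.075; u=1·(-2.575)+5/4·(-5.075)+3/4·(-2.075)=-10.475; next y=-4/5·0.575+1/4·(-10.475)=-3.07875
n=3: y=-3.07875, sp=-2, e=sp−y=1.07875; I=-3.99625, D=e−e_prev=3.65375; u=1·1.07875+5/4·(-3.99625)+3/4·3.65375=-1.17625; next y=-4/5·(-3.07875)+1/4·(-1.17625)≈2.168938
n=4: y≈2.168938, sp=-2, e=sp−y≈-4.168938; I≈-8.165188, D=e−e_prev≈-5.247688; u=1·(-4.168938)+5/4·(-8.165188)+3/4·(-5.247688)≈-18.311188; next y=-4/5·2.168938+1/4·(-18.311188)≈-6.312947
n=5: y≈-6.312947, sp=1, e=sp−y≈7.312947; I≈-0.852241, D=e−e_prev≈11.481884; u=1·7.312947+5/4·(-0.852241)+3/4·11.481884≈14.859059; next y=-4/5·(-6.312947)+1/4·14.859059≈8.765122
n=6: y≈8.765122, sp=1, e=sp−y≈-7.765122; I≈-8.617363, D=e−e_prev≈-15.078069; u=1·(-7.765122)+5/4·(-8.617363)+3/4·(-15.078069)≈-29.845378; next y=-4/5·8.765122+1/4·(-29.845378)≈-14.473442
n=7: y≈-14.473442, sp=1, e=sp−y≈15.473442; I≈6.856079, D=e−e_prev≈23.238565; u=1·15.473442+5/4·6.856079+3/4·23.238565≈41.472465; next y=-4/5·(-14.473442)+1/4·41.472465≈21.946870
n=8: y≈21.946870, sp=-2, e=sp−y≈-23.946870; I≈-17.090791, D=e−e_prev≈-39.420313; u=1·(-23.946870)+5/4·(-17.090791)+3/4·(-39.420313)≈-74.875593; next y=-4/5·21.946870+1/4·(-74.875593)≈-36.276394
n=9: y≈-36.276394, sp=-2, e=sp−y≈34.276394; I≈17.185604, D=e−e_prev≈58.223265; u=1·34.276394+5/4·17.185604+3/4·58.223265≈99.425847; next y=-4/5·(-36.276394)+1/4·99.425847≈53.877577

0 -2 -6.000 0.000
1 -2 -2.500 -1.500
2 -2 -10.475 0.575
3 -2 -1.176 -3.079
4 -2 -18.311 2.169
5 1 14.859 -6.313
6 1 -29.845 8.765
7 1 41.472 -14.473
8 -2 -74.876 21.947
9 -2 99.426 -36.276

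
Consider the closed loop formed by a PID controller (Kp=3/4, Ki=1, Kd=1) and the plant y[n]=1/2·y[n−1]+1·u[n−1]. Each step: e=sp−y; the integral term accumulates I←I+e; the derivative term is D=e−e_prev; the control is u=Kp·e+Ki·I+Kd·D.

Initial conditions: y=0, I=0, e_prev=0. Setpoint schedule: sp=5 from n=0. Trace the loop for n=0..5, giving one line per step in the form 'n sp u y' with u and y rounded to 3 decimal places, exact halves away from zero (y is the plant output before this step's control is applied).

(exact arithmetic carried between steps; '≈' marks a value shown rounded to 6 d.p. or computed from one; I and e_prev carry over from the previous line; the table rounds u and y to 3 d.p., halves away from zero)
n=0: y=0, sp=5, e=sp−y=5; I=5, D=e−e_prev=5; u=3/4·5+1·5+1·5=13.75; next y=1/2·0+1·13.75=13.75
n=1: y=13.75, sp=5, e=sp−y=-8.75; I=-3.75, D=e−e_prev=-13.75; u=3/4·(-8.75)+1·(-3.75)+1·(-13.75)=-24.0625; next y=1/2·13.75+1·(-24.0625)=-17.1875
n=2: y=-17.1875, sp=5, e=sp−y=22.1875; I=18.4375, D=e−e_prev=30.9375; u=3/4·22.1875+1·18.4375+1·30.9375=66.015625; next y=1/2·(-17.1875)+1·66.015625=57.421875
n=3: y=57.421875, sp=5, e=sp−y=-52.421875; I=-33.984375, D=e−e_prev=-74.609375; u=3/4·(-52.421875)+1·(-33.984375)+1·(-74.609375)≈-147.910156; next y=1/2·57.421875+1·(-147.910156)≈-119.199219
n=4: y≈-119.199219, sp=5, e=sp−y≈124.199219; I≈90.214844, D=e−e_prev≈176.621094; u=3/4·124.199219+1·90.214844+1·176.621094≈359.985352; next y=1/2·(-119.199219)+1·359.985352≈300.385742
n=5: y≈300.385742, sp=5, e=sp−y≈-295.385742; I≈-205.170898, D=e−e_prev≈-419.584961; u=3/4·(-295.385742)+1·(-205.170898)+1·(-419.584961)≈-846.295166; next y=1/2·300.385742+1·(-846.295166)≈-696.102295

0 5 13.750 0.000
1 5 -24.063 13.750
2 5 66.016 -17.188
3 5 -147.910 57.422
4 5 359.985 -119.199
5 5 -846.295 300.386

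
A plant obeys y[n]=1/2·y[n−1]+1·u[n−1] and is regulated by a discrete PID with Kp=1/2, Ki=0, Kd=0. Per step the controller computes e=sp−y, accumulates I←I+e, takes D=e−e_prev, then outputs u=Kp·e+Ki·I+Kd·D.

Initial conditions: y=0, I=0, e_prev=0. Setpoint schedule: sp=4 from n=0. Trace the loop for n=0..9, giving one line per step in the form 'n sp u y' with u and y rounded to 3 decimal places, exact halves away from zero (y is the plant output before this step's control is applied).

(exact arithmetic carried between steps; '≈' marks a value shown rounded to 6 d.p. or computed from one; I and e_prev carry over from the previous line; the table rounds u and y to 3 d.p., halves away from zero)
n=0: y=0, sp=4, e=sp−y=4; I=4, D=e−e_prev=4; u=1/2·4+0·4+0·4=2; next y=1/2·0+1·2=2
n=1: y=2, sp=4, e=sp−y=2; I=6, D=e−e_prev=-2; u=1/2·2+0·6+0·(-2)=1; next y=1/2·2+1·1=2
n=2: y=2, sp=4, e=sp−y=2; I=8, D=e−e_prev=0; u=1/2·2+0·8+0·0=1; next y=1/2·2+1·1=2
n=3: y=2, sp=4, e=sp−y=2; I=10, D=e−e_prev=0; u=1/2·2+0·10+0·0=1; next y=1/2·2+1·1=2
n=4: y=2, sp=4, e=sp−y=2; I=12, D=e−e_prev=0; u=1/2·2+0·12+0·0=1; next y=1/2·2+1·1=2
n=5: y=2, sp=4, e=sp−y=2; I=14, D=e−e_prev=0; u=1/2·2+0·14+0·0=1; next y=1/2·2+1·1=2
n=6: y=2, sp=4, e=sp−y=2; I=16, D=e−e_prev=0; u=1/2·2+0·16+0·0=1; next y=1/2·2+1·1=2
n=7: y=2, sp=4, e=sp−y=2; I=18, D=e−e_prev=0; u=1/2·2+0·18+0·0=1; next y=1/2·2+1·1=2
n=8: y=2, sp=4, e=sp−y=2; I=20, D=e−e_prev=0; u=1/2·2+0·20+0·0=1; next y=1/2·2+1·1=2
n=9: y=2, sp=4, e=sp−y=2; I=22, D=e−e_prev=0; u=1/2·2+0·22+0·0=1; next y=1/2·2+1·1=2

0 4 2.000 0.000
1 4 1.000 2.000
2 4 1.000 2.000
3 4 1.000 2.000
4 4 1.000 2.000
5 4 1.000 2.000
6 4 1.000 2.000
7 4 1.000 2.000
8 4 1.000 2.000
9 4 1.000 2.000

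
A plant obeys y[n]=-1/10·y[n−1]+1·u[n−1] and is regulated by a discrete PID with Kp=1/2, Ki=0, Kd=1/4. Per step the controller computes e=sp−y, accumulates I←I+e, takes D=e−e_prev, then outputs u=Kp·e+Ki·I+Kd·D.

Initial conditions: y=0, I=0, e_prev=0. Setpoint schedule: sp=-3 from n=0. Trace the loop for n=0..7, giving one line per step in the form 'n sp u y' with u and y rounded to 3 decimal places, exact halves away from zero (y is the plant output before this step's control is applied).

(exact arithmetic carried between steps; '≈' marks a value shown rounded to 6 d.p. or computed from one; I and e_prev carry over from the previous line; the table rounds u and y to 3 d.p., halves away from zero)
n=0: y=0, sp=-3, e=sp−y=-3; I=-3, D=e−e_prev=-3; u=1/2·(-3)+0·(-3)+1/4·(-3)=-2.25; next y=-1/10·0+1·(-2.25)=-2.25
n=1: y=-2.25, sp=-3, e=sp−y=-0.75; I=-3.75, D=e−e_prev=2.25; u=1/2·(-0.75)+0·(-3.75)+1/4·2.25=0.1875; next y=-1/10·(-2.25)+1·0.1875=0.4125
n=2: y=0.4125, sp=-3, e=sp−y=-3.4125; I=-7.1625, D=e−e_prev=-2.6625; u=1/2·(-3.4125)+0·(-7.1625)+1/4·(-2.6625)=-2.371875; next y=-1/10·0.4125+1·(-2.371875)=-2.413125
n=3: y=-2.413125, sp=-3, e=sp−y=-0.586875; I=-7.749375, D=e−e_prev=2.825625; u=1/2·(-0.586875)+0·(-7.749375)+1/4·2.825625≈0.412969; next y=-1/10·(-2.413125)+1·0.412969≈0.654281
n=4: y≈0.654281, sp=-3, e=sp−y≈-3.654281; I≈-11.403656, D=e−e_prev≈-3.067406; u=1/2·(-3.654281)+0·(-11.403656)+1/4·(-3.067406)≈-2.593992; next y=-1/10·0.654281+1·(-2.593992)≈-2.659420
n=5: y≈-2.659420, sp=-3, e=sp−y≈-0.340580; I≈-11.744236, D=e−e_prev≈3.313702; u=1/2·(-0.340580)+0·(-11.744236)+1/4·3.313702≈0.658136; next y=-1/10·(-2.659420)+1·0.658136≈0.924078
n=6: y≈0.924078, sp=-3, e=sp−y≈-3.924078; I≈-15.668314, D=e−e_prev≈-3.583498; u=1/2·(-3.924078)+0·(-15.668314)+1/4·(-3.583498)≈-2.857913; next y=-1/10·0.924078+1·(-2.857913)≈-2.950321
n=7: y≈-2.950321, sp=-3, e=sp−y≈-0.049679; I≈-15.717992, D=e−e_prev≈3.874399; u=1/2·(-0.049679)+0·(-15.717992)+1/4·3.874399≈0.943760; next y=-1/10·(-2.950321)+1·0.943760≈1.238792

0 -3 -2.250 0.000
1 -3 0.188 -2.250
2 -3 -2.372 0.413
3 -3 0.413 -2.413
4 -3 -2.594 0.654
5 -3 0.658 -2.659
6 -3 -2.858 0.924
7 -3 0.944 -2.950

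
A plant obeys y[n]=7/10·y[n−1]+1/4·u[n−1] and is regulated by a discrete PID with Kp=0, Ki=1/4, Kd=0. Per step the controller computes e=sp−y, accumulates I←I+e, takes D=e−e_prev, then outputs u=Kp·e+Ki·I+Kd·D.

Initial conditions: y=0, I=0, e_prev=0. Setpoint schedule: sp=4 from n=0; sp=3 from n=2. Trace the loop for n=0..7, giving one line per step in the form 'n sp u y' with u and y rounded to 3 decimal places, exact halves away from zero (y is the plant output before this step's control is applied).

(exact arithmetic carried between steps; '≈' marks a value shown rounded to 6 d.p. or computed from one; I and e_prev carry over from the previous line; the table rounds u and y to 3 d.p., halves away from zero)
n=0: y=0, sp=4, e=sp−y=4; I=4, D=e−e_prev=4; u=0·4+1/4·4+0·4=1; next y=7/10·0+1/4·1=0.25
n=1: y=0.25, sp=4, e=sp−y=3.75; I=7.75, D=e−e_prev=-0.25; u=0·3.75+1/4·7.75+0·(-0.25)=1.9375; next y=7/10·0.25+1/4·1.9375=0.659375
n=2: y=0.659375, sp=3, e=sp−y=2.340625; I=10.090625, D=e−e_prev=-1.409375; u=0·2.340625+1/4·10.090625+0·(-1.409375)≈2.522656; next y=7/10·0.659375+1/4·2.522656≈1.092227
n=3: y≈1.092227, sp=3, e=sp−y≈1.907773; I≈11.998398, D=e−e_prev≈-0.432852; u=0·1.907773+1/4·11.998398+0·(-0.432852)≈2.999600; next y=7/10·1.092227+1/4·2.999600≈1.514458
n=4: y≈1.514458, sp=3, e=sp−y≈1.485542; I≈13.483940, D=e−e_prev≈-0.422232; u=0·1.485542+1/4·13.483940+0·(-0.422232)≈3.370985; next y=7/10·1.514458+1/4·3.370985≈1.902867
n=5: y≈1.902867, sp=3, e=sp−y≈1.097133; I≈14.581073, D=e−e_prev≈-0.388409; u=0·1.097133+1/4·14.581073+0·(-0.388409)≈3.645268; next y=7/10·1.902867+1/4·3.645268≈2.243324
n=6: y≈2.243324, sp=3, e=sp−y≈0.756676; I≈15.337749, D=e−e_prev≈-0.340457; u=0·0.756676+1/4·15.337749+0·(-0.340457)≈3.834437; next y=7/10·2.243324+1/4·3.834437≈2.528936
n=7: y≈2.528936, sp=3, e=sp−y≈0.471064; I≈15.808813, D=e−e_prev≈-0.285612; u=0·0.471064+1/4·15.808813+0·(-0.285612)≈3.952203; next y=7/10·2.528936+1/4·3.952203≈2.758306

0 4 1.000 0.000
1 4 1.938 0.250
2 3 2.523 0.659
3 3 3.000 1.092
4 3 3.371 1.514
5 3 3.645 1.903
6 3 3.834 2.243
7 3 3.952 2.529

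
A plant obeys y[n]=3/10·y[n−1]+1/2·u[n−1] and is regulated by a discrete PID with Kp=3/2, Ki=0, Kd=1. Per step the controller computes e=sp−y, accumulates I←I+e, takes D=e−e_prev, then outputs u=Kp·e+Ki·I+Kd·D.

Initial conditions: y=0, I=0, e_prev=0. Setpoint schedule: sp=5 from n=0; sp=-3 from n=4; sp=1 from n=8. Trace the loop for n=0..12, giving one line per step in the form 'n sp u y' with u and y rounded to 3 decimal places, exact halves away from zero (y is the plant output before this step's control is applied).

(exact arithmetic carried between steps; '≈' marks a value shown rounded to 6 d.p. or computed from one; I and e_prev carry over from the previous line; the table rounds u and y to 3 d.p., halves away from zero)
n=0: y=0, sp=5, e=sp−y=5; I=5, D=e−e_prev=5; u=3/2·5+0·5+1·5=12.5; next y=3/10·0+1/2·12.5=6.25
n=1: y=6.25, sp=5, e=sp−y=-1.25; I=3.75, D=e−e_prev=-6.25; u=3/2·(-1.25)+0·3.75+1·(-6.25)=-8.125; next y=3/10·6.25+1/2·(-8.125)=-2.1875
n=2: y=-2.1875, sp=5, e=sp−y=7.1875; I=10.9375, D=e−e_prev=8.4375; u=3/2·7.1875+0·10.9375+1·8.4375=19.21875; next y=3/10·(-2.1875)+1/2·19.21875=8.953125
n=3: y=8.953125, sp=5, e=sp−y=-3.953125; I=6.984375, D=e−e_prev=-11.140625; u=3/2·(-3.953125)+0·6.984375+1·(-11.140625)≈-17.070313; next y=3/10·8.953125+1/2·(-17.070313)≈-5.849219
n=4: y≈-5.849219, sp=-3, e=sp−y≈2.849219; I≈9.833594, D=e−e_prev≈6.802344; u=3/2·2.849219+0·9.833594+1·6.802344≈11.076172; next y=3/10·(-5.849219)+1/2·11.076172≈3.783320
n=5: y≈3.783320, sp=-3, e=sp−y≈-6.783320; I≈3.050273, D=e−e_prev≈-9.632539; u=3/2·(-6.783320)+0·3.050273+1·(-9.632539)≈-19.807520; next y=3/10·3.783320+1/2·(-19.807520)≈-8.768764
n=6: y≈-8.768764, sp=-3, e=sp−y≈5.768764; I≈8.819037, D=e−e_prev≈12.552084; u=3/2·5.768764+0·8.819037+1·12.552084≈21.205229; next y=3/10·(-8.768764)+1/2·21.205229≈7.971986
n=7: y≈7.971986, sp=-3, e=sp−y≈-10.971986; I≈-2.152949, D=e−e_prev≈-16.740749; u=3/2·(-10.971986)+0·(-2.152949)+1·(-16.740749)≈-33.198728; next y=3/10·7.971986+1/2·(-33.198728)≈-14.207768
n=8: y≈-14.207768, sp=1, e=sp−y≈15.207768; I≈13.054820, D=e−e_prev≈26.179754; u=3/2·15.207768+0·13.054820+1·26.179754≈48.991406; next y=3/10·(-14.207768)+1/2·48.991406≈20.233373
n=9: y≈20.233373, sp=1, e=sp−y≈-19.233373; I≈-6.178553, D=e−e_prev≈-34.441141; u=3/2·(-19.233373)+0·(-6.178553)+1·(-34.441141)≈-63.291200; next y=3/10·20.233373+1/2·(-63.291200)≈-25.575588
n=10: y≈-25.575588, sp=1, e=sp−y≈26.575588; I≈20.397035, D=e−e_prev≈45.808961; u=3/2·26.575588+0·20.397035+1·45.808961≈85.672343; next y=3/10·(-25.575588)+1/2·85.672343≈35.163495
n=11: y≈35.163495, sp=1, e=sp−y≈-34.163495; I≈-13.766460, D=e−e_prev≈-60.739083; u=3/2·(-34.163495)+0·(-13.766460)+1·(-60.739083)≈-111.984326; next y=3/10·35.163495+1/2·(-111.984326)≈-45.443114
n=12: y≈-45.443114, sp=1, e=sp−y≈46.443114; I≈32.676654, D=e−e_prev≈80.606609; u=3/2·46.443114+0·32.676654+1·80.606609≈150.271281; next y=3/10·(-45.443114)+1/2·150.271281≈61.502706

0 5 12.500 0.000
1 5 -8.125 6.250
2 5 19.219 -2.188
3 5 -17.070 8.953
4 -3 11.076 -5.849
5 -3 -19.808 3.783
6 -3 21.205 -8.769
7 -3 -33.199 7.972
8 1 48.991 -14.208
9 1 -63.291 20.233
10 1 85.672 -25.576
11 1 -111.984 35.163
12 1 150.271 -45.443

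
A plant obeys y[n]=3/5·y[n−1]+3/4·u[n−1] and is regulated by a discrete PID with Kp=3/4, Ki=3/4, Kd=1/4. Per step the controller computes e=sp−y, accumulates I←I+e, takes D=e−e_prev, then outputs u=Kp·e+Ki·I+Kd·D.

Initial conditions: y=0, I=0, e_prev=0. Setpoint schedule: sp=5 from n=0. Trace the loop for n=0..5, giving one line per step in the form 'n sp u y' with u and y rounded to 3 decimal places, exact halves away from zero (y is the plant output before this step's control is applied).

(exact arithmetic carried between steps; '≈' marks a value shown rounded to 6 d.p. or computed from one; I and e_prev carry over from the previous line; the table rounds u and y to 3 d.p., halves away from zero)
n=0: y=0, sp=5, e=sp−y=5; I=5, D=e−e_prev=5; u=3/4·5+3/4·5+1/4·5=8.75; next y=3/5·0+3/4·8.75=6.5625
n=1: y=6.5625, sp=5, e=sp−y=-1.5625; I=3.4375, D=e−e_prev=-6.5625; u=3/4·(-1.5625)+3/4·3.4375+1/4·(-6.5625)=-0.234375; next y=3/5·6.5625+3/4·(-0.234375)≈3.761719
n=2: y≈3.761719, sp=5, e=sp−y≈1.238281; I≈4.675781, D=e−e_prev≈2.800781; u=3/4·1.238281+3/4·4.675781+1/4·2.800781≈5.135742; next y=3/5·3.761719+3/4·5.135742≈6.108838
n=3: y≈6.108838, sp=5, e=sp−y≈-1.108838; I≈3.566943, D=e−e_prev≈-2.347119; u=3/4·(-1.108838)+3/4·3.566943+1/4·(-2.347119)≈1.256799; next y=3/5·6.108838+3/4·1.256799≈4.607902
n=4: y≈4.607902, sp=5, e=sp−y≈0.392098; I≈3.959041, D=e−e_prev≈1.500936; u=3/4·0.392098+3/4·3.959041+1/4·1.500936≈3.638588; next y=3/5·4.607902+3/4·3.638588≈5.493682
n=5: y≈5.493682, sp=5, e=sp−y≈-0.493682; I≈3.465359, D=e−e_prev≈-0.885780; u=3/4·(-0.493682)+3/4·3.465359+1/4·(-0.885780)≈2.007312; next y=3/5·5.493682+3/4·2.007312≈4.801694

0 5 8.750 0.000
1 5 -0.234 6.563
2 5 5.136 3.762
3 5 1.257 6.109
4 5 3.639 4.608
5 5 2.007 5.494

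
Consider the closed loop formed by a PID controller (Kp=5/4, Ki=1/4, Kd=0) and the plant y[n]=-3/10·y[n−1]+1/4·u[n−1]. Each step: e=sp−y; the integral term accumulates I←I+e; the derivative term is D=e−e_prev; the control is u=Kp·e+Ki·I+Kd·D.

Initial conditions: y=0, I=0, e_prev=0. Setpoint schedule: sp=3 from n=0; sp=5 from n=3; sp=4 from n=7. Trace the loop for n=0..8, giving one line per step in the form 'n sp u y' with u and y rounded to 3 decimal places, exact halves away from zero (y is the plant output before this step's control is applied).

(exact arithmetic carried between steps; '≈' marks a value shown rounded to 6 d.p. or computed from one; I and e_prev carry over from the previous line; the table rounds u and y to 3 d.p., halves away from zero)
n=0: y=0, sp=3, e=sp−y=3; I=3, D=e−e_prev=3; u=5/4·3+1/4·3+0·3=4.5; next y=-3/10·0+1/4·4.5=1.125
n=1: y=1.125, sp=3, e=sp−y=1.875; I=4.875, D=e−e_prev=-1.125; u=5/4·1.875+1/4·4.875+0·(-1.125)=3.5625; next y=-3/10·1.125+1/4·3.5625=0.553125
n=2: y=0.553125, sp=3, e=sp−y=2.446875; I=7.321875, D=e−e_prev=0.571875; u=5/4·2.446875+1/4·7.321875+0·0.571875≈4.889063; next y=-3/10·0.553125+1/4·4.889063≈1.056328
n=3: y≈1.056328, sp=5, e=sp−y≈3.943672; I≈11.265547, D=e−e_prev≈1.496797; u=5/4·3.943672+1/4·11.265547+0·1.496797≈7.745977; next y=-3/10·1.056328+1/4·7.745977≈1.619596
n=4: y≈1.619596, sp=5, e=sp−y≈3.380404; I≈14.645951, D=e−e_prev≈-0.563268; u=5/4·3.380404+1/4·14.645951+0·(-0.563268)≈7.886993; next y=-3/10·1.619596+1/4·7.886993≈1.485870
n=5: y≈1.485870, sp=5, e=sp−y≈3.514130; I≈18.160082, D=e−e_prev≈0.133726; u=5/4·3.514130+1/4·18.160082+0·0.133726≈8.932683; next y=-3/10·1.485870+1/4·8.932683≈1.787410
n=6: y≈1.787410, sp=5, e=sp−y≈3.212590; I≈21.372672, D=e−e_prev≈-0.301540; u=5/4·3.212590+1/4·21.372672+0·(-0.301540)≈9.358905; next y=-3/10·1.787410+1/4·9.358905≈1.803503
n=7: y≈1.803503, sp=4, e=sp−y≈2.196497; I≈23.569168, D=e−e_prev≈-1.016093; u=5/4·2.196497+1/4·23.569168+0·(-1.016093)≈8.637913; next y=-3/10·1.803503+1/4·8.637913≈1.618427
n=8: y≈1.618427, sp=4, e=sp−y≈2.381573; I≈25.950741, D=e−e_prev≈0.185076; u=5/4·2.381573+1/4·25.950741+0·0.185076≈9.464651; next y=-3/10·1.618427+1/4·9.464651≈1.880635

0 3 4.500 0.000
1 3 3.563 1.125
2 3 4.889 0.553
3 5 7.746 1.056
4 5 7.887 1.620
5 5 8.933 1.486
6 5 9.359 1.787
7 4 8.638 1.804
8 4 9.465 1.618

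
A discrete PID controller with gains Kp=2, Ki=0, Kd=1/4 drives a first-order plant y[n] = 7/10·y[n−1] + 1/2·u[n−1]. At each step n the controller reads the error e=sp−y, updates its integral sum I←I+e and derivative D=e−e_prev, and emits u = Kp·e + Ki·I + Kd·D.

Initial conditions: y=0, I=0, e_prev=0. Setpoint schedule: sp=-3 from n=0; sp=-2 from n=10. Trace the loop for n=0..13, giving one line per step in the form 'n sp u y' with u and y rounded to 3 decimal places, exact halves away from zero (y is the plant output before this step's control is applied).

(exact arithmetic carried between steps; '≈' marks a value shown rounded to 6 d.p. or computed from one; I and e_prev carry over from the previous line; the table rounds u and y to 3 d.p., halves away from zero)
n=0: y=0, sp=-3, e=sp−y=-3; I=-3, D=e−e_prev=-3; u=2·(-3)+0·(-3)+1/4·(-3)=-6.75; next y=7/10·0+1/2·(-6.75)=-3.375
n=1: y=-3.375, sp=-3, e=sp−y=0.375; I=-2.625, D=e−e_prev=3.375; u=2·0.375+0·(-2.625)+1/4·3.375=1.59375; next y=7/10·(-3.375)+1/2·1.59375=-1.565625
n=2: y=-1.565625, sp=-3, e=sp−y=-1.434375; I=-4.059375, D=e−e_prev=-1.809375; u=2·(-1.434375)+0·(-4.059375)+1/4·(-1.809375)≈-3.321094; next y=7/10·(-1.565625)+1/2·(-3.321094)≈-2.756484
n=3: y≈-2.756484, sp=-3, e=sp−y≈-0.243516; I≈-4.302891, D=e−e_prev≈1.190859; u=2·(-0.243516)+0·(-4.302891)+1/4·1.190859≈-0.189316; next y=7/10·(-2.756484)+1/2·(-0.189316)≈-2.024197
n=4: y≈-2.024197, sp=-3, e=sp−y≈-0.975803; I≈-5.278693, D=e−e_prev≈-0.732287; u=2·(-0.975803)+0·(-5.278693)+1/4·(-0.732287)≈-2.134677; next y=7/10·(-2.024197)+1/2·(-2.134677)≈-2.484277
n=5: y≈-2.484277, sp=-3, e=sp−y≈-0.515723; I≈-5.794417, D=e−e_prev≈0.460079; u=2·(-0.515723)+0·(-5.794417)+1/4·0.460079≈-0.916427; next y=7/10·(-2.484277)+1/2·(-0.916427)≈-2.197207
n=6: y≈-2.197207, sp=-3, e=sp−y≈-0.802793; I≈-6.597210, D=e−e_prev≈-0.287070; u=2·(-0.802793)+0·(-6.597210)+1/4·(-0.287070)≈-1.677353; next y=7/10·(-2.197207)+1/2·(-1.677353)≈-2.376722
n=7: y≈-2.376722, sp=-3, e=sp−y≈-0.623278; I≈-7.220488, D=e−e_prev≈0.179515; u=2·(-0.623278)+0·(-7.220488)+1/4·0.179515≈-1.201678; next y=7/10·(-2.376722)+1/2·(-1.201678)≈-2.264544
n=8: y≈-2.264544, sp=-3, e=sp−y≈-0.735456; I≈-7.955944, D=e−e_prev≈-0.112177; u=2·(-0.735456)+0·(-7.955944)+1/4·(-0.112177)≈-1.498956; next y=7/10·(-2.264544)+1/2·(-1.498956)≈-2.334659
n=9: y≈-2.334659, sp=-3, e=sp−y≈-0.665341; I≈-8.621285, D=e−e_prev≈0.070115; u=2·(-0.665341)+0·(-8.621285)+1/4·0.070115≈-1.313154; next y=7/10·(-2.334659)+1/2·(-1.313154)≈-2.290838
n=10: y≈-2.290838, sp=-2, e=sp−y≈0.290838; I≈-8.330447, D=e−e_prev≈0.956179; u=2·0.290838+0·(-8.330447)+1/4·0.956179≈0.820721; next y=7/10·(-2.290838)+1/2·0.820721≈-1.193226
n=11: y≈-1.193226, sp=-2, e=sp−y≈-0.806774; I≈-9.137221, D=e−e_prev≈-1.097612; u=2·(-0.806774)+0·(-9.137221)+1/4·(-1.097612)≈-1.887951; next y=7/10·(-1.193226)+1/2·(-1.887951)≈-1.779234
n=12: y≈-1.779234, sp=-2, e=sp−y≈-0.220766; I≈-9.357987, D=e−e_prev≈0.586007; u=2·(-0.220766)+0·(-9.357987)+1/4·0.586007≈-0.295031; next y=7/10·(-1.779234)+1/2·(-0.295031)≈-1.392979
n=13: y≈-1.392979, sp=-2, e=sp−y≈-0.607021; I≈-9.965008, D=e−e_prev≈-0.386255; u=2·(-0.607021)+0·(-9.965008)+1/4·(-0.386255)≈-1.310606; next y=7/10·(-1.392979)+1/2·(-1.310606)≈-1.630388

0 -3 -6.750 0.000
1 -3 1.594 -3.375
2 -3 -3.321 -1.566
3 -3 -0.189 -2.756
4 -3 -2.135 -2.024
5 -3 -0.916 -2.484
6 -3 -1.677 -2.197
7 -3 -1.202 -2.377
8 -3 -1.499 -2.265
9 -3 -1.313 -2.335
10 -2 0.821 -2.291
11 -2 -1.888 -1.193
12 -2 -0.295 -1.779
13 -2 -1.311 -1.393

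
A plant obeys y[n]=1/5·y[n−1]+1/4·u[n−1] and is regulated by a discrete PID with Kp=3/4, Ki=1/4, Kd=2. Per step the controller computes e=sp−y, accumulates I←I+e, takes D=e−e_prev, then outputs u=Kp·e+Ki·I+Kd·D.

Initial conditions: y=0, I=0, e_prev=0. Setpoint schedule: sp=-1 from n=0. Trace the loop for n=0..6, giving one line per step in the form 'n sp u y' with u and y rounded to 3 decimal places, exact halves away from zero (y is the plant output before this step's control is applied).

0 -1 -3.000 0.000
1 -1 1.000 -0.750
2 -1 -3.113 0.100
3 -1 0.887 -0.758
4 -1 -3.375 0.070
5 -1 0.714 -0.830
6 -1 -3.655 0.012

(exact arithmetic carried between steps; '≈' marks a value shown rounded to 6 d.p. or computed from one; I and e_prev carry over from the previous line; the table rounds u and y to 3 d.p., halves away from zero)
n=0: y=0, sp=-1, e=sp−y=-1; I=-1, D=e−e_prev=-1; u=3/4·(-1)+1/4·(-1)+2·(-1)=-3; next y=1/5·0+1/4·(-3)=-0.75
n=1: y=-0.75, sp=-1, e=sp−y=-0.25; I=-1.25, D=e−e_prev=0.75; u=3/4·(-0.25)+1/4·(-1.25)+2·0.75=1; next y=1/5·(-0.75)+1/4·1=0.1
n=2: y=0.1, sp=-1, e=sp−y=-1.1; I=-2.35, D=e−e_prev=-0.85; u=3/4·(-1.1)+1/4·(-2.35)+2·(-0.85)=-3.1125; next y=1/5·0.1+1/4·(-3.1125)=-0.758125
n=3: y=-0.758125, sp=-1, e=sp−y=-0.241875; I=-2.591875, D=e−e_prev=0.858125; u=3/4·(-0.241875)+1/4·(-2.591875)+2·0.858125=0.886875; next y=1/5·(-0.758125)+1/4·0.886875≈0.070094
n=4: y≈0.070094, sp=-1, e=sp−y≈-1.070094; I≈-3.661969, D=e−e_prev≈-0.828219; u=3/4·(-1.070094)+1/4·(-3.661969)+2·(-0.828219)≈-3.3745; next y=1/5·0.070094+1/4·(-3.3745)≈-0.829606
n=5: y≈-0.829606, sp=-1, e=sp−y≈-0.170394; I≈-3.832363, D=e−e_prev≈0.8997; u=3/4·(-0.170394)+1/4·(-3.832363)+2·0.8997≈0.713514; next y=1/5·(-0.829606)+1/4·0.713514≈0.012457
n=6: y≈0.012457, sp=-1, e=sp−y≈-1.012457; I≈-4.844820, D=e−e_prev≈-0.842064; u=3/4·(-1.012457)+1/4·(-4.844820)+2·(-0.842064)≈-3.654675; next y=1/5·0.012457+1/4·(-3.654675)≈-0.911177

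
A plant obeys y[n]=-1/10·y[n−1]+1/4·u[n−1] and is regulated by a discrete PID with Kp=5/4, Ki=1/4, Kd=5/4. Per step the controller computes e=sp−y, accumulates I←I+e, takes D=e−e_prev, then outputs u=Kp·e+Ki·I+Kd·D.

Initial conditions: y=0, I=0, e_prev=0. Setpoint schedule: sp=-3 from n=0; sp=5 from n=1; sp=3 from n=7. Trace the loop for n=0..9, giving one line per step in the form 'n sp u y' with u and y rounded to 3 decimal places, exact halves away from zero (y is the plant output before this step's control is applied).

0 -3 -8.250 0.000
1 5 22.422 -2.063
2 5 -10.045 5.812
3 5 24.081 -3.092
4 5 -10.936 6.330
5 5 27.174 -3.367
6 5 -11.722 7.130
7 3 24.995 -3.644
8 3 -12.517 6.613
9 3 28.011 -3.791

(exact arithmetic carried between steps; '≈' marks a value shown rounded to 6 d.p. or computed from one; I and e_prev carry over from the previous line; the table rounds u and y to 3 d.p., halves away from zero)
n=0: y=0, sp=-3, e=sp−y=-3; I=-3, D=e−e_prev=-3; u=5/4·(-3)+1/4·(-3)+5/4·(-3)=-8.25; next y=-1/10·0+1/4·(-8.25)=-2.0625
n=1: y=-2.0625, sp=5, e=sp−y=7.0625; I=4.0625, D=e−e_prev=10.0625; u=5/4·7.0625+1/4·4.0625+5/4·10.0625=22.421875; next y=-1/10·(-2.0625)+1/4·22.421875≈5.811719
n=2: y≈5.811719, sp=5, e=sp−y≈-0.811719; I≈3.250781, D=e−e_prev≈-7.874219; u=5/4·(-0.811719)+1/4·3.250781+5/4·(-7.874219)≈-10.044727; next y=-1/10·5.811719+1/4·(-10.044727)≈-3.092354
n=3: y≈-3.092354, sp=5, e=sp−y≈8.092354; I≈11.343135, D=e−e_prev≈8.904072; u=5/4·8.092354+1/4·11.343135+5/4·8.904072≈24.081316; next y=-1/10·(-3.092354)+1/4·24.081316≈6.329564
n=4: y≈6.329564, sp=5, e=sp−y≈-1.329564; I≈10.013570, D=e−e_prev≈-9.421918; u=5/4·(-1.329564)+1/4·10.013570+5/4·(-9.421918)≈-10.935960; next y=-1/10·6.329564+1/4·(-10.935960)≈-3.366946
n=5: y≈-3.366946, sp=5, e=sp−y≈8.366946; I≈18.380517, D=e−e_prev≈9.696511; u=5/4·8.366946+1/4·18.380517+5/4·9.696511≈27.174451; next y=-1/10·(-3.366946)+1/4·27.174451≈7.130307
n=6: y≈7.130307, sp=5, e=sp−y≈-2.130307; I≈16.250210, D=e−e_prev≈-10.497254; u=5/4·(-2.130307)+1/4·16.250210+5/4·(-10.497254)≈-11.721899; next y=-1/10·7.130307+1/4·(-11.721899)≈-3.643505
n=7: y≈-3.643505, sp=3, e=sp−y≈6.643505; I≈22.893715, D=e−e_prev≈8.773813; u=5/4·6.643505+1/4·22.893715+5/4·8.773813≈24.995077; next y=-1/10·(-3.643505)+1/4·24.995077≈6.613120
n=8: y≈6.613120, sp=3, e=sp−y≈-3.613120; I≈19.280595, D=e−e_prev≈-10.256625; u=5/4·(-3.613120)+1/4·19.280595+5/4·(-10.256625)≈-12.517032; next y=-1/10·6.613120+1/4·(-12.517032)≈-3.790570
n=9: y≈-3.790570, sp=3, e=sp−y≈6.790570; I≈26.071165, D=e−e_prev≈10.403690; u=5/4·6.790570+1/4·26.071165+5/4·10.403690≈28.010616; next y=-1/10·(-3.790570)+1/4·28.010616≈7.381711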